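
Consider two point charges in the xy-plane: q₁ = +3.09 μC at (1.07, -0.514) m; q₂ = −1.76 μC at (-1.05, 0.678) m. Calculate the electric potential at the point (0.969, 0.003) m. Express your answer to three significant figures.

Electric potential is a scalar, so the contributions from each charge add algebraically: V = Σ kqᵢ/rᵢ.
Distances from the field point to each charge: r₁ = 0.527 m, r₂ = 2.13 m.
V = k[(3.09×10⁻⁶)/(0.527) + (-1.76×10⁻⁶)/(2.13)] = 4.53×10⁴ V.

4.53×10⁴ V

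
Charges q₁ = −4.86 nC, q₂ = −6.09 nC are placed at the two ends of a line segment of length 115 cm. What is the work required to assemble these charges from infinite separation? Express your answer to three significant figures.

The work to assemble the configuration equals its total potential energy, U = Σ kqᵢqⱼ/rᵢⱼ over all pairs.
The separation is r = 1.15 m.
U = (2.31×10⁻⁷) = 2.31×10⁻⁷ J.

2.31×10⁻⁷ J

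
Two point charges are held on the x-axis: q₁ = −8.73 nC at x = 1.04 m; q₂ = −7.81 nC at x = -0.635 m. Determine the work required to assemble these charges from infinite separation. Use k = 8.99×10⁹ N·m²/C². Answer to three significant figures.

The work to assemble the configuration equals its total potential energy, U = Σ kqᵢqⱼ/rᵢⱼ over all pairs.
Pair separations: r₁₂ = 1.68 m.
U = (3.66×10⁻⁷) = 3.66×10⁻⁷ J.

3.66×10⁻⁷ J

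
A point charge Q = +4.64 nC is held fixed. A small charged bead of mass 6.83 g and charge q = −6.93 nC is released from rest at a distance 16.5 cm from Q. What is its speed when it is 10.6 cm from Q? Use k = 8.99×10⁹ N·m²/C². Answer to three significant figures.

0.0169 m/s

Only the electrostatic force acts, so mechanical energy is conserved: ½mv² = U₁ − U₂ = kQq(1/r₁ − 1/r₂).
U₁ − U₂ = (8.99×10⁹ N·m²/C²)(4.64×10⁻⁹ C)(-6.93×10⁻⁹ C)(1/0.165 − 1/0.106) = 9.75×10⁻⁷ J.
v = √(2·9.75×10⁻⁷/6.83×10⁻³) = 0.0169 m/s.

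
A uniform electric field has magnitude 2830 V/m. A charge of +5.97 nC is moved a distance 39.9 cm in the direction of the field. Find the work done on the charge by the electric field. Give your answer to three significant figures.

The potential change for a displacement 39.9 cm in the direction of the field is ΔV = −Ed = -1130 V.
W_field = −qΔV = 6.74×10⁻⁶ J.

6.74×10⁻⁶ J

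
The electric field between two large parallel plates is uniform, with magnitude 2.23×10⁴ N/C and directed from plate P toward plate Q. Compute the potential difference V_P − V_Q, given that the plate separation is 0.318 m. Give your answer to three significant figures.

7090 V

In a uniform field, potential decreases in the direction of E: ΔV = −E·d for a displacement d parallel to E.
Going from Q to P is a displacement of 0.318 m opposite to the field, so V_P − V_Q = +Ed = 7090 V.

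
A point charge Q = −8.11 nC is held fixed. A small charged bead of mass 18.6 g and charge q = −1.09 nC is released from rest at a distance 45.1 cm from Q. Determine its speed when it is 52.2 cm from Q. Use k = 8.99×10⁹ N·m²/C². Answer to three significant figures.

1.61×10⁻³ m/s

Only the electrostatic force acts, so mechanical energy is conserved: ½mv² = U₁ − U₂ = kQq(1/r₁ − 1/r₂).
U₁ − U₂ = (8.99×10⁹ N·m²/C²)(-8.11×10⁻⁹ C)(-1.09×10⁻⁹ C)(1/0.451 − 1/0.522) = 2.40×10⁻⁸ J.
v = √(2·2.40×10⁻⁸/0.0186) = 1.61×10⁻³ m/s.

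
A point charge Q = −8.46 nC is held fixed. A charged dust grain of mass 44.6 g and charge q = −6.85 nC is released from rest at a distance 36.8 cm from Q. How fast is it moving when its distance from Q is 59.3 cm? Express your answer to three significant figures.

4.91×10⁻³ m/s

Only the electrostatic force acts, so mechanical energy is conserved: ½mv² = U₁ − U₂ = kQq(1/r₁ − 1/r₂).
U₁ − U₂ = (8.99×10⁹ N·m²/C²)(-8.46×10⁻⁹ C)(-6.85×10⁻⁹ C)(1/0.368 − 1/0.593) = 5.37×10⁻⁷ J.
v = √(2·5.37×10⁻⁷/0.0446) = 4.91×10⁻³ m/s.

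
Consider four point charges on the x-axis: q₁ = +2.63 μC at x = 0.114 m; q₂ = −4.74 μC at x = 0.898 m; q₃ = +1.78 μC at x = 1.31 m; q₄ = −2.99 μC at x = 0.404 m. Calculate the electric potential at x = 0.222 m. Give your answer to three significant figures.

The total potential is the scalar sum of each charge's contribution, V = Σ kqᵢ/rᵢ.
Distances from the field point to each charge: r₁ = 0.108 m, r₂ = 0.676 m, r₃ = 1.09 m, r₄ = 0.182 m.
V = k[(2.63×10⁻⁶)/(0.108) + (-4.74×10⁻⁶)/(0.676) + (1.78×10⁻⁶)/(1.09) + (-2.99×10⁻⁶)/(0.182)] = 2.29×10⁴ V.

2.29×10⁴ V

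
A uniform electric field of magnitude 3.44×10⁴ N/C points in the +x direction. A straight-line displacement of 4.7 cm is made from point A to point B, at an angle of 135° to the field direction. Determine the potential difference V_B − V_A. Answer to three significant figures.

1140 V

Only the component of displacement along E changes the potential: ΔV = −E·d·cosθ.
ΔV = −(3.44×10⁴ V/m)(0.0470 m)cos135° = 1140 V.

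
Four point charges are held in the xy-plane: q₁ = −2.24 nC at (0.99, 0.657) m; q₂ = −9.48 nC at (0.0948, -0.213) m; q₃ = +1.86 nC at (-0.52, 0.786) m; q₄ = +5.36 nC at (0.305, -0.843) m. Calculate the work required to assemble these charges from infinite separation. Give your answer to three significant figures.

The work to assemble the configuration equals its total potential energy, U = Σ kqᵢqⱼ/rᵢⱼ over all pairs.
Pair separations: r₁₂ = 1.25 m, r₁₃ = 1.52 m, r₁₄ = 1.65 m, r₂₃ = 1.17 m, r₂₄ = 0.664 m, r₃₄ = 1.83 m.
Summing all 6 pair terms gives U = -7.11×10⁻⁷ J.

-7.11×10⁻⁷ J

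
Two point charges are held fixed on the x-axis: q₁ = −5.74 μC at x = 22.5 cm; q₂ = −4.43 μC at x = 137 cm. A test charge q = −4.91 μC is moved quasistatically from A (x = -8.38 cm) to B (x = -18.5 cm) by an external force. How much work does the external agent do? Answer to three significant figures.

For quasistatic motion the external work equals the change in potential energy: W_ext = qΔV = q(V_B − V_A).
At A: distances to the source charges are 0.309 m, 1.45 m; V_A = Σ kqᵢ/rᵢ = -1.95×10⁵ V.
At B: distances to the source charges are 0.410 m, 1.56 m; V_B = Σ kqᵢ/rᵢ = -1.51×10⁵ V.
ΔV = V_B − V_A = 4.30×10⁴ V.
W_ext = qΔV = (-4.91×10⁻⁶ C)(4.30×10⁴ V) = -0.211 J.

-0.211 J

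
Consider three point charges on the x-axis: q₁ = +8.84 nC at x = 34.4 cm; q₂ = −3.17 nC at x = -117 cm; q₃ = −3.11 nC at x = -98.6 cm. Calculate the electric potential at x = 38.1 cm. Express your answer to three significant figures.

Electric potential is a scalar, so the contributions from each charge add algebraically: V = Σ kqᵢ/rᵢ.
Distances from the field point to each charge: r₁ = 0.0370 m, r₂ = 1.55 m, r₃ = 1.37 m.
V = k[(8.84×10⁻⁹)/(0.0370) + (-3.17×10⁻⁹)/(1.55) + (-3.11×10⁻⁹)/(1.37)] = 2110 V.

2110 V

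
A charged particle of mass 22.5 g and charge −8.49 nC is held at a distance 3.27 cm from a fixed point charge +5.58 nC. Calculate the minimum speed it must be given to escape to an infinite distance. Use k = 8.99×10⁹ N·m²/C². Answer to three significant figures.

0.0340 m/s

To just escape, total mechanical energy must reach zero at infinity: ½mv²_min + U = 0, so ½mv²_min = −U = |kQq|/r.
|U| = |kQq|/r = (8.99×10⁹ N·m²/C²)(5.58×10⁻⁹)(8.49×10⁻⁹)/(0.0327) = 1.30×10⁻⁵ J.
v_min = √(2|U|/m) = √(2·1.30×10⁻⁵/0.0225) = 0.0340 m/s.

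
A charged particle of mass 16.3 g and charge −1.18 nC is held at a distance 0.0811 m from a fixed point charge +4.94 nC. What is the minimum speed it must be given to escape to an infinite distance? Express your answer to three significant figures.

To just escape, total mechanical energy must reach zero at infinity: ½mv²_min + U = 0, so ½mv²_min = −U = |kQq|/r.
|U| = |kQq|/r = (8.99×10⁹ N·m²/C²)(4.94×10⁻⁹)(1.18×10⁻⁹)/(0.0811) = 6.46×10⁻⁷ J.
v_min = √(2|U|/m) = √(2·6.46×10⁻⁷/0.0163) = 8.90×10⁻³ m/s.

8.90×10⁻³ m/s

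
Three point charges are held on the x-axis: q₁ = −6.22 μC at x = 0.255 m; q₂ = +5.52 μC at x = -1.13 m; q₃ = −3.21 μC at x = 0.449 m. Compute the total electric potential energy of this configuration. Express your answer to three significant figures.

0.601 J

The assembly work is the sum of pairwise potential energies, U = Σ_{i<j} kqᵢqⱼ/rᵢⱼ.
Pair separations: r₁₂ = 1.38 m, r₁₃ = 0.194 m, r₂₃ = 1.58 m.
U = (-0.223) + (0.925) + (-0.101) = 0.601 J.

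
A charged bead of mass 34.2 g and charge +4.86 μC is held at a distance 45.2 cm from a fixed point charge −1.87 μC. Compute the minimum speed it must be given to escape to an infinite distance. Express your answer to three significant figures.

To just escape, total mechanical energy must reach zero at infinity: ½mv²_min + U = 0, so ½mv²_min = −U = |kQq|/r.
|U| = |kQq|/r = (8.99×10⁹ N·m²/C²)(1.87×10⁻⁶)(4.86×10⁻⁶)/(0.452) = 0.181 J.
v_min = √(2|U|/m) = √(2·0.181/0.0342) = 3.25 m/s.

3.25 m/s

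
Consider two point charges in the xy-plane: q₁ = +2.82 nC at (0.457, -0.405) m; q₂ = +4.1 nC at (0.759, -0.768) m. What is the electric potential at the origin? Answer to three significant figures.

75.7 V

Electric potential is a scalar, so the contributions from each charge add algebraically: V = Σ kqᵢ/rᵢ.
Distances from the field point to each charge: r₁ = 0.611 m, r₂ = 1.08 m.
V = k[(2.82×10⁻⁹)/(0.611) + (4.10×10⁻⁹)/(1.08)] = 75.7 V.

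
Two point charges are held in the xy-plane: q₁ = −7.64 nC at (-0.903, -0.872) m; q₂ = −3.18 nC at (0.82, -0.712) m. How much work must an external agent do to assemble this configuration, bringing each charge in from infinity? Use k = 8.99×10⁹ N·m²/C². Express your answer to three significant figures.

The work to assemble the configuration equals its total potential energy, U = Σ kqᵢqⱼ/rᵢⱼ over all pairs.
Pair separations: r₁₂ = 1.73 m.
U = (1.26×10⁻⁷) = 1.26×10⁻⁷ J.

1.26×10⁻⁷ J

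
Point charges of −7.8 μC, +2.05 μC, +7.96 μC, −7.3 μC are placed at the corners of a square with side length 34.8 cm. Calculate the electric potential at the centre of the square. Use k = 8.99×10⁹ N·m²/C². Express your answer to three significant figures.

-1.86×10⁵ V

The total potential is the scalar sum of each charge's contribution, V = Σ kqᵢ/rᵢ.
The distance from each corner to the centre is a√2/2 = 0.246 m.
V = k[(-7.80×10⁻⁶)/(0.246) + (2.05×10⁻⁶)/(0.246) + (7.96×10⁻⁶)/(0.246) + (-7.30×10⁻⁶)/(0.246)] = -1.86×10⁵ V.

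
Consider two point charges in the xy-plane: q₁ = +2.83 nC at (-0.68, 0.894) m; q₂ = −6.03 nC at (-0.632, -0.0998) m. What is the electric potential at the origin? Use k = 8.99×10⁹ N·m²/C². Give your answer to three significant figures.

-62.1 V

Electric potential is a scalar, so the contributions from each charge add algebraically: V = Σ kqᵢ/rᵢ.
Distances from the field point to each charge: r₁ = 1.12 m, r₂ = 0.640 m.
V = k[(2.83×10⁻⁹)/(1.12) + (-6.03×10⁻⁹)/(0.640)] = -62.1 V.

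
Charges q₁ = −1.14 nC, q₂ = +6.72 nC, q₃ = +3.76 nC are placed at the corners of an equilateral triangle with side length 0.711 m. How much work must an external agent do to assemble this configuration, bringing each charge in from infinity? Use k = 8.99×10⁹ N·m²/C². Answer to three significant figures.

The work to assemble the configuration equals its total potential energy, U = Σ kqᵢqⱼ/rᵢⱼ over all pairs.
All three pair separations equal the side length, 0.711 m.
U = (-9.69×10⁻⁸) + (-5.42×10⁻⁸) + (3.19×10⁻⁷) = 1.68×10⁻⁷ J.

1.68×10⁻⁷ J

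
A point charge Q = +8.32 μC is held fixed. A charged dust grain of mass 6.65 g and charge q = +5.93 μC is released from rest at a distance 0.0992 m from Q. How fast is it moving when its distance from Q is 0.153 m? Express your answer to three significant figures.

21.7 m/s

Only the electrostatic force acts, so mechanical energy is conserved: ½mv² = U₁ − U₂ = kQq(1/r₁ − 1/r₂).
U₁ − U₂ = (8.99×10⁹ N·m²/C²)(8.32×10⁻⁶ C)(5.93×10⁻⁶ C)(1/0.0992 − 1/0.153) = 1.57 J.
v = √(2·1.57/6.65×10⁻³) = 21.7 m/s.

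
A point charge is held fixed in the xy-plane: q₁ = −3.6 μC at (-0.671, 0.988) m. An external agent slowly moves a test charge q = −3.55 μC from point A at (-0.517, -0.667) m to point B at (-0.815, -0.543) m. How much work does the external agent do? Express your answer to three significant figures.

5.59×10⁻³ J

For quasistatic motion the external work equals the change in potential energy: W_ext = qΔV = q(V_B − V_A).
At A: distance to the source charge is 1.66 m; V_A = kq₁/r = -1.95×10⁴ V.
At B: distance to the source charge is 1.54 m; V_B = kq₁/r = -2.10×10⁴ V.
ΔV = V_B − V_A = -1580 V.
W_ext = qΔV = (-3.55×10⁻⁶ C)(-1580 V) = 5.59×10⁻³ J.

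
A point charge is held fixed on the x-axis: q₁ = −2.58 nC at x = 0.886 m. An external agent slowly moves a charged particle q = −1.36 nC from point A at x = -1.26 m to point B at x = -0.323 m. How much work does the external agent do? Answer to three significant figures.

For quasistatic motion the external work equals the change in potential energy: W_ext = qΔV = q(V_B − V_A).
At A: distance to the source charge is 2.15 m; V_A = kq₁/r = -10.8 V.
At B: distance to the source charge is 1.21 m; V_B = kq₁/r = -19.2 V.
ΔV = V_B − V_A = -8.38 V.
W_ext = qΔV = (-1.36×10⁻⁹ C)(-8.38 V) = 1.14×10⁻⁸ J.

1.14×10⁻⁸ J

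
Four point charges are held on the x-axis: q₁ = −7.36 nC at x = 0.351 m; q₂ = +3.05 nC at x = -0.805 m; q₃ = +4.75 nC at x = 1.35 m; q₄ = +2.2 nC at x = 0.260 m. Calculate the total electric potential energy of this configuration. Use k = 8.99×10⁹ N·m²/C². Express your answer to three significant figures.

-1.89×10⁻⁶ J

The work to assemble the configuration equals its total potential energy, U = Σ kqᵢqⱼ/rᵢⱼ over all pairs.
Pair separations: r₁₂ = 1.16 m, r₁₃ = 0.999 m, r₁₄ = 0.0910 m, r₂₃ = 2.16 m, r₂₄ = 1.06 m, r₃₄ = 1.09 m.
Summing all 6 pair terms gives U = -1.89×10⁻⁶ J.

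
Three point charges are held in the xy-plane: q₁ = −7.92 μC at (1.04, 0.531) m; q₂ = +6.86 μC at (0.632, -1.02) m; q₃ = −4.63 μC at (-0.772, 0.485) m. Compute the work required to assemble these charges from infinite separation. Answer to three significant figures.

-0.261 J

The assembly work is the sum of pairwise potential energies, U = Σ_{i<j} kqᵢqⱼ/rᵢⱼ.
Pair separations: r₁₂ = 1.60 m, r₁₃ = 1.81 m, r₂₃ = 2.06 m.
U = (-0.305) + (0.182) + (-0.139) = -0.261 J.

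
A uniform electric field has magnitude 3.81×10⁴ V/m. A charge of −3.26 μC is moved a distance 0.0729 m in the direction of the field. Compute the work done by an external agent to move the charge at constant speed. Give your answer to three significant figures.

The potential change for a displacement 0.0729 m in the direction of the field is ΔV = −Ed = -2780 V.
W_ext = qΔV = 9.05×10⁻³ J.

9.05×10⁻³ J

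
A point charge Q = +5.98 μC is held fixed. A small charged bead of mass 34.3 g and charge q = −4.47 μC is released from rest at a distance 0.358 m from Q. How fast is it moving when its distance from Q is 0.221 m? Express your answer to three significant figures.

Only the electrostatic force acts, so mechanical energy is conserved: ½mv² = U₁ − U₂ = kQq(1/r₁ − 1/r₂).
U₁ − U₂ = (8.99×10⁹ N·m²/C²)(5.98×10⁻⁶ C)(-4.47×10⁻⁶ C)(1/0.358 − 1/0.221) = 0.416 J.
v = √(2·0.416/0.0343) = 4.93 m/s.

4.93 m/s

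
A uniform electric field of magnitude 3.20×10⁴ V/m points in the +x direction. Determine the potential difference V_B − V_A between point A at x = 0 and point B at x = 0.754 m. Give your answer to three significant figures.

In a uniform field, potential decreases in the direction of E: V_B − V_A = −E·Δx.
V_B − V_A = −(3.20×10⁴ V/m)(0.754 m) = -2.41×10⁴ V.

-2.41×10⁴ V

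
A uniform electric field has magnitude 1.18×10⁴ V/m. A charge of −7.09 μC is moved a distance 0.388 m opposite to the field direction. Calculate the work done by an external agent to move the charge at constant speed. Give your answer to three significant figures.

-0.0325 J

The potential change for a displacement 0.388 m opposite to the field direction is ΔV = +Ed = 4580 V.
W_ext = qΔV = -0.0325 J.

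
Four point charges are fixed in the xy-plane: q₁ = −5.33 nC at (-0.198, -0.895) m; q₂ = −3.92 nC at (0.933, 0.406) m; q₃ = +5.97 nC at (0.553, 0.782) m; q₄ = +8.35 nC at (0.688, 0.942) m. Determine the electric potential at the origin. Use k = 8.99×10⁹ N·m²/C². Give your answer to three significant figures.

33.5 V

The total potential is the scalar sum of each charge's contribution, V = Σ kqᵢ/rᵢ.
Distances from the field point to each charge: r₁ = 0.917 m, r₂ = 1.02 m, r₃ = 0.958 m, r₄ = 1.17 m.
V = k[(-5.33×10⁻⁹)/(0.917) + (-3.92×10⁻⁹)/(1.02) + (5.97×10⁻⁹)/(0.958) + (8.35×10⁻⁹)/(1.17)] = 33.5 V.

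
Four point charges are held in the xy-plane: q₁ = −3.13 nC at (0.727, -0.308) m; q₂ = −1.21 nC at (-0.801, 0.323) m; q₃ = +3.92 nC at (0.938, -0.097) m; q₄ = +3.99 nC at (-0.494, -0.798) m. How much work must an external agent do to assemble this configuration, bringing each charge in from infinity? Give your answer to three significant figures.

The work to assemble the configuration equals its total potential energy, U = Σ kqᵢqⱼ/rᵢⱼ over all pairs.
Pair separations: r₁₂ = 1.65 m, r₁₃ = 0.298 m, r₁₄ = 1.32 m, r₂₃ = 1.79 m, r₂₄ = 1.16 m, r₃₄ = 1.59 m.
Summing all 6 pair terms gives U = -4.07×10⁻⁷ J.

-4.07×10⁻⁷ J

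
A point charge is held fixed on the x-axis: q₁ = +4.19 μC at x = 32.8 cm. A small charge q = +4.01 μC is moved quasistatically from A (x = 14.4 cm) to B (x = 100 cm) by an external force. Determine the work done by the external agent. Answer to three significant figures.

For quasistatic motion the external work equals the change in potential energy: W_ext = qΔV = q(V_B − V_A).
At A: distance to the source charge is 0.184 m; V_A = kq₁/r = 2.05×10⁵ V.
At B: distance to the source charge is 0.672 m; V_B = kq₁/r = 5.61×10⁴ V.
ΔV = V_B − V_A = -1.49×10⁵ V.
W_ext = qΔV = (4.01×10⁻⁶ C)(-1.49×10⁵ V) = -0.596 J.

-0.596 J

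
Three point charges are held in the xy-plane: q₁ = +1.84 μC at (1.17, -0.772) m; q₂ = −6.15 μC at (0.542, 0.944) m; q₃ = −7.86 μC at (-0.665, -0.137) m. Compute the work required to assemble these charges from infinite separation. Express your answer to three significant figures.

The assembly work is the sum of pairwise potential energies, U = Σ_{i<j} kqᵢqⱼ/rᵢⱼ.
Pair separations: r₁₂ = 1.83 m, r₁₃ = 1.94 m, r₂₃ = 1.62 m.
U = (-0.0557) + (-0.0670) + (0.268) = 0.146 J.

0.146 J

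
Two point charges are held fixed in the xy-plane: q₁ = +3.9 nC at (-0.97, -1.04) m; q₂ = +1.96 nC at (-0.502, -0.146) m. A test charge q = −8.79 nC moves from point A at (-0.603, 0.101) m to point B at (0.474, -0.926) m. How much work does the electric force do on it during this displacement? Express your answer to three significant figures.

The work done by the electric force is W_field = −ΔU = −q(V_B − V_A) = q(V_A − V_B).
At A: distances to the source charges are 1.20 m, 0.267 m; V_A = Σ kqᵢ/rᵢ = 95.3 V.
At B: distances to the source charges are 1.45 m, 1.25 m; V_B = Σ kqᵢ/rᵢ = 38.3 V.
ΔV = V_B − V_A = -57.0 V.
W_field = −qΔV = −(-8.79×10⁻⁹ C)(-57.0 V) = -5.01×10⁻⁷ J.

-5.01×10⁻⁷ J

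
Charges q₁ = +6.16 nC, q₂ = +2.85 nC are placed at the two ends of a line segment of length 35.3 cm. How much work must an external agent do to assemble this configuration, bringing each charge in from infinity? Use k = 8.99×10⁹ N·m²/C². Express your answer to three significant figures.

4.47×10⁻⁷ J

The assembly work is the sum of pairwise potential energies, U = Σ_{i<j} kqᵢqⱼ/rᵢⱼ.
The separation is r = 0.353 m.
U = (4.47×10⁻⁷) = 4.47×10⁻⁷ J.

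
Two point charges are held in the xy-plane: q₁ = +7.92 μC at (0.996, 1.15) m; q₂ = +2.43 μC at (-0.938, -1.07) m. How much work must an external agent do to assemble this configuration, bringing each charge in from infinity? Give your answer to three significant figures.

The work to assemble the configuration equals its total potential energy, U = Σ kqᵢqⱼ/rᵢⱼ over all pairs.
Pair separations: r₁₂ = 2.94 m.
U = (0.0588) = 0.0588 J.

0.0588 J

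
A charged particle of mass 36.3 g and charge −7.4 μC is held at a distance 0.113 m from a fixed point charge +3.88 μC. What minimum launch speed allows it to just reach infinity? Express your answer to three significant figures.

To just escape, total mechanical energy must reach zero at infinity: ½mv²_min + U = 0, so ½mv²_min = −U = |kQq|/r.
|U| = |kQq|/r = (8.99×10⁹ N·m²/C²)(3.88×10⁻⁶)(7.40×10⁻⁶)/(0.113) = 2.28 J.
v_min = √(2|U|/m) = √(2·2.28/0.0363) = 11.2 m/s.

11.2 m/s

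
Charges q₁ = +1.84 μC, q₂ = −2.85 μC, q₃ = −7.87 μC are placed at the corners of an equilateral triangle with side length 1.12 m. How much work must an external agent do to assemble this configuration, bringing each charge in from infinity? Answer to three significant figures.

The assembly work is the sum of pairwise potential energies, U = Σ_{i<j} kqᵢqⱼ/rᵢⱼ.
All three pair separations equal the side length, 1.12 m.
U = (-0.0421) + (-0.116) + (0.180) = 0.0217 J.

0.0217 J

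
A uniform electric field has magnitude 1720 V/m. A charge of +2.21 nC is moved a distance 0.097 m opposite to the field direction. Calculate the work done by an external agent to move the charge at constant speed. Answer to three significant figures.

3.69×10⁻⁷ J

The potential change for a displacement 0.097 m opposite to the field direction is ΔV = +Ed = 167 V.
W_ext = qΔV = 3.69×10⁻⁷ J.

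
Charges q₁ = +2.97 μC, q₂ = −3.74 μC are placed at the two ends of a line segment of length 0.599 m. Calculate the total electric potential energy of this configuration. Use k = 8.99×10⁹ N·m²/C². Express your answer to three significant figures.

-0.167 J

The work to assemble the configuration equals its total potential energy, U = Σ kqᵢqⱼ/rᵢⱼ over all pairs.
The separation is r = 0.599 m.
U = (-0.167) = -0.167 J.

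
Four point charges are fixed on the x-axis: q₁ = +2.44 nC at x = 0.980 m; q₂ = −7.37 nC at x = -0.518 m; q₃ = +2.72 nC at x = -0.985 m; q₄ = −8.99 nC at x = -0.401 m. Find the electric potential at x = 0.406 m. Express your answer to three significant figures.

-116 V

The total potential is the scalar sum of each charge's contribution, V = Σ kqᵢ/rᵢ.
Distances from the field point to each charge: r₁ = 0.574 m, r₂ = 0.924 m, r₃ = 1.39 m, r₄ = 0.807 m.
V = k[(2.44×10⁻⁹)/(0.574) + (-7.37×10⁻⁹)/(0.924) + (2.72×10⁻⁹)/(1.39) + (-8.99×10⁻⁹)/(0.807)] = -116 V.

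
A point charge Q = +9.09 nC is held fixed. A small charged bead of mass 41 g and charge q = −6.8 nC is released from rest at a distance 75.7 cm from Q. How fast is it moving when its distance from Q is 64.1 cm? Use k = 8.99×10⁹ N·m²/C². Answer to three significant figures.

Only the electrostatic force acts, so mechanical energy is conserved: ½mv² = U₁ − U₂ = kQq(1/r₁ − 1/r₂).
U₁ − U₂ = (8.99×10⁹ N·m²/C²)(9.09×10⁻⁹ C)(-6.80×10⁻⁹ C)(1/0.757 − 1/0.641) = 1.33×10⁻⁷ J.
v = √(2·1.33×10⁻⁷/0.0410) = 2.55×10⁻³ m/s.

2.55×10⁻³ m/s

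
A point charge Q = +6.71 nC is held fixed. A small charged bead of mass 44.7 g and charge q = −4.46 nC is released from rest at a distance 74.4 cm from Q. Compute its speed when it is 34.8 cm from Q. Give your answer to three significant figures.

Only the electrostatic force acts, so mechanical energy is conserved: ½mv² = U₁ − U₂ = kQq(1/r₁ − 1/r₂).
U₁ − U₂ = (8.99×10⁹ N·m²/C²)(6.71×10⁻⁹ C)(-4.46×10⁻⁹ C)(1/0.744 − 1/0.348) = 4.11×10⁻⁷ J.
v = √(2·4.11×10⁻⁷/0.0447) = 4.29×10⁻³ m/s.

4.29×10⁻³ m/s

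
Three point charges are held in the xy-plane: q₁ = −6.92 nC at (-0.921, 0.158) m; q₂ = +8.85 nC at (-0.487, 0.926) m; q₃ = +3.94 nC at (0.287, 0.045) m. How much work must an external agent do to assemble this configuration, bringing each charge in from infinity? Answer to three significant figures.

-5.59×10⁻⁷ J

The assembly work is the sum of pairwise potential energies, U = Σ_{i<j} kqᵢqⱼ/rᵢⱼ.
Pair separations: r₁₂ = 0.882 m, r₁₃ = 1.21 m, r₂₃ = 1.17 m.
U = (-6.24×10⁻⁷) + (-2.02×10⁻⁷) + (2.67×10⁻⁷) = -5.59×10⁻⁷ J.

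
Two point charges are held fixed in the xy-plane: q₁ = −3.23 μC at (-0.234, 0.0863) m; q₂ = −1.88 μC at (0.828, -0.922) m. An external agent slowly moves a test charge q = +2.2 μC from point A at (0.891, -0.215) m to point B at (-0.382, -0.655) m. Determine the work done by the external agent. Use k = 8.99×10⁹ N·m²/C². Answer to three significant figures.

-7.28×10⁻³ J

For quasistatic motion the external work equals the change in potential energy: W_ext = qΔV = q(V_B − V_A).
At A: distances to the source charges are 1.16 m, 0.710 m; V_A = Σ kqᵢ/rᵢ = -4.87×10⁴ V.
At B: distances to the source charges are 0.756 m, 1.24 m; V_B = Σ kqᵢ/rᵢ = -5.21×10⁴ V.
ΔV = V_B − V_A = -3310 V.
W_ext = qΔV = (2.20×10⁻⁶ C)(-3310 V) = -7.28×10⁻³ J.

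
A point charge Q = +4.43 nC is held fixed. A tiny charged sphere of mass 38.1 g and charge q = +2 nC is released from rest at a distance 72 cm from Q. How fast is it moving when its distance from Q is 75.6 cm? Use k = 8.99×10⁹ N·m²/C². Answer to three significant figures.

5.26×10⁻⁴ m/s

Only the electrostatic force acts, so mechanical energy is conserved: ½mv² = U₁ − U₂ = kQq(1/r₁ − 1/r₂).
U₁ − U₂ = (8.99×10⁹ N·m²/C²)(4.43×10⁻⁹ C)(2.00×10⁻⁹ C)(1/0.720 − 1/0.756) = 5.27×10⁻⁹ J.
v = √(2·5.27×10⁻⁹/0.0381) = 5.26×10⁻⁴ m/s.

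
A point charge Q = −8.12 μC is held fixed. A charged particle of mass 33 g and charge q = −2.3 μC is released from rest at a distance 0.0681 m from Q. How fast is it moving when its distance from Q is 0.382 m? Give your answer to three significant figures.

11.1 m/s

Only the electrostatic force acts, so mechanical energy is conserved: ½mv² = U₁ − U₂ = kQq(1/r₁ − 1/r₂).
U₁ − U₂ = (8.99×10⁹ N·m²/C²)(-8.12×10⁻⁶ C)(-2.30×10⁻⁶ C)(1/0.0681 − 1/0.382) = 2.03 J.
v = √(2·2.03/0.0330) = 11.1 m/s.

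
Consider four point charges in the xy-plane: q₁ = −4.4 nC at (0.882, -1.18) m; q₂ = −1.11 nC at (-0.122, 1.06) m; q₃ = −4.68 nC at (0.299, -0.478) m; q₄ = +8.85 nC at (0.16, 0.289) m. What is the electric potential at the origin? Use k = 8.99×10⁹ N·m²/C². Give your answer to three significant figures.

Electric potential is a scalar, so the contributions from each charge add algebraically: V = Σ kqᵢ/rᵢ.
Distances from the field point to each charge: r₁ = 1.47 m, r₂ = 1.07 m, r₃ = 0.564 m, r₄ = 0.330 m.
V = k[(-4.40×10⁻⁹)/(1.47) + (-1.11×10⁻⁹)/(1.07) + (-4.68×10⁻⁹)/(0.564) + (8.85×10⁻⁹)/(0.330)] = 130 V.

130 V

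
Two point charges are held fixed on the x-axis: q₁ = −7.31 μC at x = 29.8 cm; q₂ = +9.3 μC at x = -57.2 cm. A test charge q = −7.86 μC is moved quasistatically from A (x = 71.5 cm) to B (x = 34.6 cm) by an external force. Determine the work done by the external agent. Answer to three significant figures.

9.32 J

For quasistatic motion the external work equals the change in potential energy: W_ext = qΔV = q(V_B − V_A).
At A: distances to the source charges are 0.417 m, 1.29 m; V_A = Σ kqᵢ/rᵢ = -9.26×10⁴ V.
At B: distances to the source charges are 0.0480 m, 0.918 m; V_B = Σ kqᵢ/rᵢ = -1.28×10⁶ V.
ΔV = V_B − V_A = -1.19×10⁶ V.
W_ext = qΔV = (-7.86×10⁻⁶ C)(-1.19×10⁶ V) = 9.32 J.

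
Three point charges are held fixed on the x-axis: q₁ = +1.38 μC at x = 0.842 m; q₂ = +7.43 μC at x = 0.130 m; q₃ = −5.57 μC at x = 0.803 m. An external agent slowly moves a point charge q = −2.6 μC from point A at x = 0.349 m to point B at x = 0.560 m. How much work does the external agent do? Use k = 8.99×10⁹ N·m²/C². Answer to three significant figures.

For quasistatic motion the external work equals the change in potential energy: W_ext = qΔV = q(V_B − V_A).
At A: distances to the source charges are 0.493 m, 0.219 m, 0.454 m; V_A = Σ kqᵢ/rᵢ = 2.20×10⁵ V.
At B: distances to the source charges are 0.282 m, 0.430 m, 0.243 m; V_B = Σ kqᵢ/rᵢ = -6730 V.
ΔV = V_B − V_A = -2.27×10⁵ V.
W_ext = qΔV = (-2.60×10⁻⁶ C)(-2.27×10⁵ V) = 0.589 J.

0.589 J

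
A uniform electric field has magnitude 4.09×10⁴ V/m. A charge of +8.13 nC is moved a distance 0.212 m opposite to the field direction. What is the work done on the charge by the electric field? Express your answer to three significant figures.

The potential change for a displacement 0.212 m opposite to the field direction is ΔV = +Ed = 8670 V.
W_field = −qΔV = -7.05×10⁻⁵ J.

-7.05×10⁻⁵ J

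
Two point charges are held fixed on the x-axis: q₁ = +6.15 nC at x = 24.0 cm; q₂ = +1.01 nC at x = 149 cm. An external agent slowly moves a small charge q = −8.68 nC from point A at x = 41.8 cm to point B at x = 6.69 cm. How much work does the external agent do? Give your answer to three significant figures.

For quasistatic motion the external work equals the change in potential energy: W_ext = qΔV = q(V_B − V_A).
At A: distances to the source charges are 0.178 m, 1.07 m; V_A = Σ kqᵢ/rᵢ = 319 V.
At B: distances to the source charges are 0.173 m, 1.42 m; V_B = Σ kqᵢ/rᵢ = 326 V.
ΔV = V_B − V_A = 6.70 V.
W_ext = qΔV = (-8.68×10⁻⁹ C)(6.70 V) = -5.82×10⁻⁸ J.

-5.82×10⁻⁸ J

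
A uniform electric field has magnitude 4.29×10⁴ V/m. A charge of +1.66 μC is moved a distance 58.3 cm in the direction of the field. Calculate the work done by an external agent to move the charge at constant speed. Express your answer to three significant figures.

-0.0415 J

The potential change for a displacement 58.3 cm in the direction of the field is ΔV = −Ed = -2.50×10⁴ V.
W_ext = qΔV = -0.0415 J.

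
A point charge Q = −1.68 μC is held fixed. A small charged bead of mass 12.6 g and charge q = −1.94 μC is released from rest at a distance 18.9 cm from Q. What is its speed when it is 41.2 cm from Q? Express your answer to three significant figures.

Only the electrostatic force acts, so mechanical energy is conserved: ½mv² = U₁ − U₂ = kQq(1/r₁ − 1/r₂).
U₁ − U₂ = (8.99×10⁹ N·m²/C²)(-1.68×10⁻⁶ C)(-1.94×10⁻⁶ C)(1/0.189 − 1/0.412) = 0.0839 J.
v = √(2·0.0839/0.0126) = 3.65 m/s.

3.65 m/s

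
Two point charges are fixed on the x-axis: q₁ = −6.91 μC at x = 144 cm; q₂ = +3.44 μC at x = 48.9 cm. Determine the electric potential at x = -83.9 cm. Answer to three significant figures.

-3970 V

The total potential is the scalar sum of each charge's contribution, V = Σ kqᵢ/rᵢ.
Distances from the field point to each charge: r₁ = 2.28 m, r₂ = 1.33 m.
V = k[(-6.91×10⁻⁶)/(2.28) + (3.44×10⁻⁶)/(1.33)] = -3970 V.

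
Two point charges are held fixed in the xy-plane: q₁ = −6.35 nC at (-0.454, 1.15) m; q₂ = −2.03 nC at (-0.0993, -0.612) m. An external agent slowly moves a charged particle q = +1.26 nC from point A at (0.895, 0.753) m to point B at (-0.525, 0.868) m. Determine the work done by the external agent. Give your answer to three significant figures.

For quasistatic motion the external work equals the change in potential energy: W_ext = qΔV = q(V_B − V_A).
At A: distances to the source charges are 1.41 m, 1.69 m; V_A = Σ kqᵢ/rᵢ = -51.4 V.
At B: distances to the source charges are 0.291 m, 1.54 m; V_B = Σ kqᵢ/rᵢ = -208 V.
ΔV = V_B − V_A = -157 V.
W_ext = qΔV = (1.26×10⁻⁹ C)(-157 V) = -1.98×10⁻⁷ J.

-1.98×10⁻⁷ J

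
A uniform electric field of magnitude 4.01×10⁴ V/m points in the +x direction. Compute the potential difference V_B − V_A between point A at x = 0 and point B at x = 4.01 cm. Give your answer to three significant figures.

-1610 V

In a uniform field, potential decreases in the direction of E: V_B − V_A = −E·Δx.
V_B − V_A = −(4.01×10⁴ V/m)(0.0401 m) = -1610 V.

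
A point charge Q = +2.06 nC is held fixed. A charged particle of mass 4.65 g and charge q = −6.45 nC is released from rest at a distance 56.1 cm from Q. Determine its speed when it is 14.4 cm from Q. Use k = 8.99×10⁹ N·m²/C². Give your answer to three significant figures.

0.0163 m/s

Only the electrostatic force acts, so mechanical energy is conserved: ½mv² = U₁ − U₂ = kQq(1/r₁ − 1/r₂).
U₁ − U₂ = (8.99×10⁹ N·m²/C²)(2.06×10⁻⁹ C)(-6.45×10⁻⁹ C)(1/0.561 − 1/0.144) = 6.17×10⁻⁷ J.
v = √(2·6.17×10⁻⁷/4.65×10⁻³) = 0.0163 m/s.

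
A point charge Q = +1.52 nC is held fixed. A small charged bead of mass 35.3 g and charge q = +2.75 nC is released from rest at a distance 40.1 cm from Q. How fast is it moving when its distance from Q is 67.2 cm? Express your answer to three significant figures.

Only the electrostatic force acts, so mechanical energy is conserved: ½mv² = U₁ − U₂ = kQq(1/r₁ − 1/r₂).
U₁ − U₂ = (8.99×10⁹ N·m²/C²)(1.52×10⁻⁹ C)(2.75×10⁻⁹ C)(1/0.401 − 1/0.672) = 3.78×10⁻⁸ J.
v = √(2·3.78×10⁻⁸/0.0353) = 1.46×10⁻³ m/s.

1.46×10⁻³ m/s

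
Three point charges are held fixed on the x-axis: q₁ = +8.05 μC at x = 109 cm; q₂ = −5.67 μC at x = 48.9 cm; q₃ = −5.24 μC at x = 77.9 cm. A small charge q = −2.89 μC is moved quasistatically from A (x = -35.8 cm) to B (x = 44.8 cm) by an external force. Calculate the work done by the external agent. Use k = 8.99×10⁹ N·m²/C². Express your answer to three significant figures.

3.53 J

For quasistatic motion the external work equals the change in potential energy: W_ext = qΔV = q(V_B − V_A).
At A: distances to the source charges are 1.45 m, 0.847 m, 1.14 m; V_A = Σ kqᵢ/rᵢ = -5.16×10⁴ V.
At B: distances to the source charges are 0.642 m, 0.0410 m, 0.331 m; V_B = Σ kqᵢ/rᵢ = -1.27×10⁶ V.
ΔV = V_B − V_A = -1.22×10⁶ V.
W_ext = qΔV = (-2.89×10⁻⁶ C)(-1.22×10⁶ V) = 3.53 J.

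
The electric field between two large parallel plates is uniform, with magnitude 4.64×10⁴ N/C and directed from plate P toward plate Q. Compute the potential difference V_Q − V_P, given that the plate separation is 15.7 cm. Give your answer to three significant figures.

-7280 V

In a uniform field, potential decreases in the direction of E: ΔV = −E·d for a displacement d parallel to E.
Going from P to Q is a displacement of 15.7 cm along the field, so V_Q − V_P = −Ed = -7280 V.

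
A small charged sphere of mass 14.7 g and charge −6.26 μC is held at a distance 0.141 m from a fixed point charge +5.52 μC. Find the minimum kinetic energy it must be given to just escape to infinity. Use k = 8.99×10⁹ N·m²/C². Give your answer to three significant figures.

To just escape, total mechanical energy must reach zero at infinity: ½mv²_min + U = 0, so ½mv²_min = −U = |kQq|/r.
|U| = |kQq|/r = (8.99×10⁹ N·m²/C²)(5.52×10⁻⁶)(6.26×10⁻⁶)/(0.141) = 2.20 J.

2.20 J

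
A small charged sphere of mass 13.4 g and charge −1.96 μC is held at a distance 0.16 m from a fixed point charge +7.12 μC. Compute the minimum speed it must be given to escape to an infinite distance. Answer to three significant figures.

10.8 m/s

To just escape, total mechanical energy must reach zero at infinity: ½mv²_min + U = 0, so ½mv²_min = −U = |kQq|/r.
|U| = |kQq|/r = (8.99×10⁹ N·m²/C²)(7.12×10⁻⁶)(1.96×10⁻⁶)/(0.160) = 0.784 J.
v_min = √(2|U|/m) = √(2·0.784/0.0134) = 10.8 m/s.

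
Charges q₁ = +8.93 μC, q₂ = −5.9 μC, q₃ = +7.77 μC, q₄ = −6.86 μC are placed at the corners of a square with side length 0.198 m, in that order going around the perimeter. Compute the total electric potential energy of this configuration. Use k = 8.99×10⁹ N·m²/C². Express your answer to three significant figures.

The work to assemble the configuration equals its total potential energy, U = Σ kqᵢqⱼ/rᵢⱼ over all pairs.
The four side pairs have separation 0.198 m and the two diagonal pairs 0.280 m.
Summing all 6 pair terms gives U = -6.15 J.

-6.15 J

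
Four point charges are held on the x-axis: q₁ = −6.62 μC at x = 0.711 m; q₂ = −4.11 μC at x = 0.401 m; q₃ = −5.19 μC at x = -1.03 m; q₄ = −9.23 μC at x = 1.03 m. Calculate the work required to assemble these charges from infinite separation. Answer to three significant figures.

The assembly work is the sum of pairwise potential energies, U = Σ_{i<j} kqᵢqⱼ/rᵢⱼ.
Pair separations: r₁₂ = 0.310 m, r₁₃ = 1.74 m, r₁₄ = 0.319 m, r₂₃ = 1.43 m, r₂₄ = 0.629 m, r₃₄ = 2.06 m.
Summing all 6 pair terms gives U = 3.57 J.

3.57 J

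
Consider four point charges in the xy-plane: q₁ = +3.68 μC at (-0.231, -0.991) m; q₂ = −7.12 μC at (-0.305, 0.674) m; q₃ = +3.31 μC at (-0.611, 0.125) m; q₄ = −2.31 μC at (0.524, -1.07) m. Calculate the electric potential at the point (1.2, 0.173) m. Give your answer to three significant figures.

-2.07×10⁴ V

Electric potential is a scalar, so the contributions from each charge add algebraically: V = Σ kqᵢ/rᵢ.
Distances from the field point to each charge: r₁ = 1.84 m, r₂ = 1.59 m, r₃ = 1.81 m, r₄ = 1.41 m.
V = k[(3.68×10⁻⁶)/(1.84) + (-7.12×10⁻⁶)/(1.59) + (3.31×10⁻⁶)/(1.81) + (-2.31×10⁻⁶)/(1.41)] = -2.07×10⁴ V.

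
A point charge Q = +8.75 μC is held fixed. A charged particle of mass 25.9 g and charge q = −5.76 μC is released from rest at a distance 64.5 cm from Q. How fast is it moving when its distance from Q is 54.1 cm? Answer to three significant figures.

Only the electrostatic force acts, so mechanical energy is conserved: ½mv² = U₁ − U₂ = kQq(1/r₁ − 1/r₂).
U₁ − U₂ = (8.99×10⁹ N·m²/C²)(8.75×10⁻⁶ C)(-5.76×10⁻⁶ C)(1/0.645 − 1/0.541) = 0.135 J.
v = √(2·0.135/0.0259) = 3.23 m/s.

3.23 m/s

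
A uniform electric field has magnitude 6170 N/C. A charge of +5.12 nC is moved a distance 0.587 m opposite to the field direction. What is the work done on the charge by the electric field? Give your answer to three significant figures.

-1.85×10⁻⁵ J

The potential change for a displacement 0.587 m opposite to the field direction is ΔV = +Ed = 3620 V.
W_field = −qΔV = -1.85×10⁻⁵ J.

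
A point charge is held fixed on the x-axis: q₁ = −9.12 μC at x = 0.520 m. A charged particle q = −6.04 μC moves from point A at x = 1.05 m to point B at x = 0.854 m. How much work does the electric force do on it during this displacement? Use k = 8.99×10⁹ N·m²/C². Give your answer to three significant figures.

-0.548 J

The work done by the electric force is W_field = −ΔU = −q(V_B − V_A) = q(V_A − V_B).
At A: distance to the source charge is 0.530 m; V_A = kq₁/r = -1.55×10⁵ V.
At B: distance to the source charge is 0.334 m; V_B = kq₁/r = -2.45×10⁵ V.
ΔV = V_B − V_A = -9.08×10⁴ V.
W_field = −qΔV = −(-6.04×10⁻⁶ C)(-9.08×10⁴ V) = -0.548 J.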